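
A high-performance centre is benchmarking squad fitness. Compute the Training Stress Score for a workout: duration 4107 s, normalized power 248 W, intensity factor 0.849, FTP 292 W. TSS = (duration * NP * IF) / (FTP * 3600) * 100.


Product = 4107 * 248 * 0.849 = 864737.064
Base = 292 * 3600 = 1051200
TSS = 864737.064 / 1051200 * 100 = 82.26

82.26 TSS


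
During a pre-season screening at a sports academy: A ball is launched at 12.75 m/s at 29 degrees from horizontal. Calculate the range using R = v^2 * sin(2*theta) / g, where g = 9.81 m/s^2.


sin(2 * 29) = sin(58) = 0.848048
v^2 = 12.75^2 = 162.5625
R = 162.5625 * 0.848048 / 9.81
= 14.053 m

14.053 m


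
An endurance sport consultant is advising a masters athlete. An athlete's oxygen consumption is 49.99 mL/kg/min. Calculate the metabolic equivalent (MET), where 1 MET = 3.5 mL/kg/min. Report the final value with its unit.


MET = VO2 / 3.5
= 49.99 / 3.5
= 14.28 METs

14.28 METs


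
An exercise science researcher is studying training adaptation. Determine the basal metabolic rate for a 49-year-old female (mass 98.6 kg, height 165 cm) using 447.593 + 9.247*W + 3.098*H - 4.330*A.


BMR = 447.593 + 9.247*98.6 + 3.098*165 - 4.330*49
= 1658.35 kcal/day

1658.35 kcal/day


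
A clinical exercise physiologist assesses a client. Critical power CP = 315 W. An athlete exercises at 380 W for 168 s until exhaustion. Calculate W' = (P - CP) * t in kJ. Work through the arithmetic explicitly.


P - CP = 380 - 315 = 65 W
W' = 65 * 168 = 10920 J
= 10920 / 1000 = 10.92 kJ

10.92 kJ


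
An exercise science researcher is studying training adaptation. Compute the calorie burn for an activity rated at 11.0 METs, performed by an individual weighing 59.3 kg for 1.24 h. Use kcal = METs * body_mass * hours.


Product of METs and mass = 11.0 * 59.3 = 652.3
Total kcal = 652.3 * 1.24 = 808.85 kcal

808.85 kcal


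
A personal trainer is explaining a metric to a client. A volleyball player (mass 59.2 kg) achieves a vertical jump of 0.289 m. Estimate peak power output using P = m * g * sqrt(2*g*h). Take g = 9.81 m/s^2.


2 * g * h = 2 * 9.81 * 0.289 = 5.67018
sqrt(5.67018) = 2.381214 m/s
P = 59.2 * 9.81 * 2.381214 = 1382.89 W

1382.89 W


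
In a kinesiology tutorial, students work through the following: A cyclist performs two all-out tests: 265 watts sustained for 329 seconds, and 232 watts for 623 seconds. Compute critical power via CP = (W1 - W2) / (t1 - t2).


W1 = P1 * t1 = 265 * 329 = 87185 J
W2 = P2 * t2 = 232 * 623 = 144536 J
CP = (87185 - 144536) / (329 - 623)
= 195.07 W

195.07 W


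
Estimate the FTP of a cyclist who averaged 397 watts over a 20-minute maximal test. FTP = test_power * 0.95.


FTP = 397 * 0.95 = 377.15 W

377.15 W


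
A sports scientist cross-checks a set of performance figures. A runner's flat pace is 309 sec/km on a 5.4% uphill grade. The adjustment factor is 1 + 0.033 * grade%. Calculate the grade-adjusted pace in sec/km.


Factor = 1 + 0.033 * 5.4 = 1.1782
Adjusted pace = 309 * 1.1782
= 364.06 sec/km

364.06 s/km


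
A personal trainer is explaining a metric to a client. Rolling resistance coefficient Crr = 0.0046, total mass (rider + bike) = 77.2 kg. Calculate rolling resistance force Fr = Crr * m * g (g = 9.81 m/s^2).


Fr = Crr * m * g
= 0.0046 * 77.2 * 9.81
= 3.484 N

3.484 N


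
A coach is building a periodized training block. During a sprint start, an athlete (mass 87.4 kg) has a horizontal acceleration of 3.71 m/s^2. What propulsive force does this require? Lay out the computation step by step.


Propulsive force = mass * acceleration
= 87.4 kg * 3.71 m/s^2
= 324.25 N

324.25 N


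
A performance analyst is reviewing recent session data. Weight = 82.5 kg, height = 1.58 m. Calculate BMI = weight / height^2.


height^2 = 1.58^2 = 2.4964
BMI = 82.5 / 2.4964 = 33.05 kg/m^2

33.05 kg/m^2


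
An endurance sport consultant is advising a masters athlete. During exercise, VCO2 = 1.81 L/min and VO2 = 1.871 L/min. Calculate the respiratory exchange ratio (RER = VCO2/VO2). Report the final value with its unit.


RER = VCO2 / VO2
= 1.81 / 1.871
= 0.9674

0.9674


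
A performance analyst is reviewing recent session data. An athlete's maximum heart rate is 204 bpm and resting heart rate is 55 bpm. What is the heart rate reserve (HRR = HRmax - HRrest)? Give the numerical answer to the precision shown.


HRR = HRmax - HRrest
= 204 - 55
= 149 bpm

149 bpm


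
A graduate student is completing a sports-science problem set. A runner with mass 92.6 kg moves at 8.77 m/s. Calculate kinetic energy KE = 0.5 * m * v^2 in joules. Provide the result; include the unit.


v^2 = 8.77^2 = 76.9129
KE = 0.5 * 92.6 * 76.9129
= 3561.07 J

3561.07 J


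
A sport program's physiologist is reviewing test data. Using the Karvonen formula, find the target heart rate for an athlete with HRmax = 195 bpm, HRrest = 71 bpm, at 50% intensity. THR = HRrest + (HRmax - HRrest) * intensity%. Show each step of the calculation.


HRR = 195 - 71 = 124
THR = 71 + 124 * 0.5
= 71 + 62.0
= 133.0 bpm

133.0 bpm


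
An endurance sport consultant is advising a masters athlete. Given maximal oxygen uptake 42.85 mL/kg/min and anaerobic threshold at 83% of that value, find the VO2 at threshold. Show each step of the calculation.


Percentage as decimal = 0.83
VO2 at AT = 42.85 * 0.83 = 35.57 mL/kg/min

35.57 mL/kg/min


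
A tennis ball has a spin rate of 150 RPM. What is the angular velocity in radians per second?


Convert RPM to rad/s: multiply by 2*pi and divide by 60
omega = 150 * 2 * pi / 60
= 15.708 rad/s

15.708 rad/s


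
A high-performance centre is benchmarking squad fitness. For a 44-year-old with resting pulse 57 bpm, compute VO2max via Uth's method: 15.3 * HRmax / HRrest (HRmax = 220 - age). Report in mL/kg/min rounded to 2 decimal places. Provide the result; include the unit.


Step 1: HRmax = 220 - 44 = 176 bpm
Step 2: Ratio = 176 / 57 = 3.0877
Step 3: VO2max = 15.3 * 3.0877 = 47.24 mL/kg/min

47.24 mL/kg/min


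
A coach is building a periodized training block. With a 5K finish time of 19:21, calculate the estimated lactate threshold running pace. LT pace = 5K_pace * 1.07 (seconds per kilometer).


Race duration = 1161 s for 5 km
Average pace = 1161 / 5 = 232.2 s/km
LT pace = 232.2 * 1.07
= 248.45 s/km

248.45 s/km


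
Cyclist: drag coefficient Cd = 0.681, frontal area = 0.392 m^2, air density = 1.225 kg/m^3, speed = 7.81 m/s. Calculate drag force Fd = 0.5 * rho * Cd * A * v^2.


v^2 = 7.81^2 = 60.9961
Fd = 0.5 * 1.225 * 0.681 * 0.392 * 60.9961
= 9.973 N

9.973 N


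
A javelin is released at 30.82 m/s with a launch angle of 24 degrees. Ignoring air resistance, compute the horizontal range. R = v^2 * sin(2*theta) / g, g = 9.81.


Launch speed squared = 949.8724
sin(2 * 24 deg) = 0.743145
Range = 949.8724 * 0.743145 / 9.81
= 71.956 m

71.956 m


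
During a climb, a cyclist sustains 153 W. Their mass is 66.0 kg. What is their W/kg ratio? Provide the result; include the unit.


Power-to-weight = 153 W / 66.0 kg
= 2.318 W/kg

2.318 W/kg


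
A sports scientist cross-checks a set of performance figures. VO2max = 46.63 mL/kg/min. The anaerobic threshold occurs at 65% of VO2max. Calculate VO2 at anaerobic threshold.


AT fraction = 65 / 100 = 0.65
AT VO2 = 46.63 * 0.65
= 30.31 mL/kg/min

30.31 mL/kg/min


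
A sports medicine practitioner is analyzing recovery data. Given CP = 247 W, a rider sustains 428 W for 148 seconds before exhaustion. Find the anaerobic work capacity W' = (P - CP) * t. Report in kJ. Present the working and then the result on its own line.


Excess power = 428 - 247 = 181 W
Work above CP = 181 * 148 = 26788 J
W' = 26.788 kJ

26.788 kJ


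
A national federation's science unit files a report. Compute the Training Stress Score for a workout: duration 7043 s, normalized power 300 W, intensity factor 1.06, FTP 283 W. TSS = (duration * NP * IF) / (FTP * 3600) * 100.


Product = 7043 * 300 * 1.06 = 2239674.0
Base = 283 * 3600 = 1018800
TSS = 2239674.0 / 1018800 * 100 = 219.83

219.83 TSS


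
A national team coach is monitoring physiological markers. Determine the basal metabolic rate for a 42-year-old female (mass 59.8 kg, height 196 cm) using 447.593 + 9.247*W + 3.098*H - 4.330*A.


BMR = 447.593 + 9.247*59.8 + 3.098*196 - 4.330*42
= 1425.91 kcal/day

1425.91 kcal/day


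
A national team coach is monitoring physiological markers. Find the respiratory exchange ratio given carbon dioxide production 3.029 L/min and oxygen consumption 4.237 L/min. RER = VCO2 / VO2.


VCO2 = 3.029 L/min
VO2 = 4.237 L/min
RER = 3.029 / 4.237 = 0.7149

0.7149


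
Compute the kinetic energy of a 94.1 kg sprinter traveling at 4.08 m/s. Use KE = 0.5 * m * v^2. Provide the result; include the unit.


Velocity squared = 16.6464
KE = 0.5 * 94.1 * 16.6464 = 783.21 J

783.21 J


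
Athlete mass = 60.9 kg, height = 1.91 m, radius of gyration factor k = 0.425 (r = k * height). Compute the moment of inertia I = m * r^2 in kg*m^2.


r = k * height = 0.425 * 1.91 = 0.81175 m
r^2 = 0.81175^2 = 0.658938
I = 60.9 * 0.658938 = 40.129 kg*m^2

40.129 kg*m^2


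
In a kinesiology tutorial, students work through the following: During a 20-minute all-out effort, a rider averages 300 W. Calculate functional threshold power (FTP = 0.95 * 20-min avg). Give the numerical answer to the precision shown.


FTP = 0.95 * 300
= 285.0 W

285.0 W


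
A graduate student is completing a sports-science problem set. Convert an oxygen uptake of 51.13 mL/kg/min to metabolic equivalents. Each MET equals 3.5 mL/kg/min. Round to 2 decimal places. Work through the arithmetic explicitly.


One MET = 3.5 mL/kg/min
Number of METs = 51.13 / 3.5
= 14.61 METs

14.61 METs


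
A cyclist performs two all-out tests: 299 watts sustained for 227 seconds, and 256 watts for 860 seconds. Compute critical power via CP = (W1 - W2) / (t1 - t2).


W1 = P1 * t1 = 299 * 227 = 67873 J
W2 = P2 * t2 = 256 * 860 = 220160 J
CP = (67873 - 220160) / (227 - 860)
= 240.58 W

240.58 W


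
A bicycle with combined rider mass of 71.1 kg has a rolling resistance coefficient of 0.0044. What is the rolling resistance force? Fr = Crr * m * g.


Fr = 0.0044 * 71.1 * 9.81
= 0.31284 * 9.81
= 3.069 N

3.069 N


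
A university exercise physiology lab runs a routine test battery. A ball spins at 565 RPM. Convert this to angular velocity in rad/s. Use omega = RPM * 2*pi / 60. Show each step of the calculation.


omega = 565 * 2 * pi / 60
= 565 * 6.28318531 / 60
= 3550.0 / 60
= 59.167 rad/s

59.167 rad/s


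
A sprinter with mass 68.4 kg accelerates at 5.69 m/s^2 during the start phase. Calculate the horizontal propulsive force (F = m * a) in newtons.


F = m * a
= 68.4 * 5.69
= 389.2 N

389.2 N


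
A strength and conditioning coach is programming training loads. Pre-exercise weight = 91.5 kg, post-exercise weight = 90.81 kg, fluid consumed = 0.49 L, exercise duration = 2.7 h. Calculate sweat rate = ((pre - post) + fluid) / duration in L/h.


Weight loss = 91.5 - 90.81 = 0.69 kg (approx L)
Total sweat = 0.69 + 0.49 = 1.18 L
Sweat rate = 1.18 / 2.7 = 0.437 L/h

0.437 L/h


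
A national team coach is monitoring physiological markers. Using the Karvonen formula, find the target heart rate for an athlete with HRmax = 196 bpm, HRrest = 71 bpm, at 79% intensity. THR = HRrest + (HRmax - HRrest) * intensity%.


HRR = 196 - 71 = 125
THR = 71 + 125 * 0.79
= 71 + 98.75
= 169.75 bpm

169.75 bpm


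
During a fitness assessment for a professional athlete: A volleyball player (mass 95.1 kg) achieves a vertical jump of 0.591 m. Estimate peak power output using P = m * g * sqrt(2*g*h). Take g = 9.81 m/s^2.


2 * g * h = 2 * 9.81 * 0.591 = 11.59542
sqrt(11.59542) = 3.405205 m/s
P = 95.1 * 9.81 * 3.405205 = 3176.82 W

3176.82 W


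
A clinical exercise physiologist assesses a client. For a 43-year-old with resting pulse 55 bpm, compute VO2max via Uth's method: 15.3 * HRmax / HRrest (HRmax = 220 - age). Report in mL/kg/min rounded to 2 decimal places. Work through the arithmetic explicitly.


Step 1: HRmax = 220 - 43 = 177 bpm
Step 2: Ratio = 177 / 55 = 3.2182
Step 3: VO2max = 15.3 * 3.2182 = 49.24 mL/kg/min

49.24 mL/kg/min


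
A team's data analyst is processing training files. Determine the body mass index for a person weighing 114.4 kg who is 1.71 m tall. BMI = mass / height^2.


BMI = mass / height^2
= 114.4 / 1.71^2
= 114.4 / 2.9241
= 39.12 kg/m^2

39.12 kg/m^2


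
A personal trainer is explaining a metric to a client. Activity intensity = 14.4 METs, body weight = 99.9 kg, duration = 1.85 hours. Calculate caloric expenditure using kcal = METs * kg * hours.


kcal = 14.4 * 99.9 * 1.85
= 1438.56 * 1.85
= 2661.34 kcal

2661.34 kcal


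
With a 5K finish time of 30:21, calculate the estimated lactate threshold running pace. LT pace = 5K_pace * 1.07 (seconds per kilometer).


Race duration = 1821 s for 5 km
Average pace = 1821 / 5 = 364.2 s/km
LT pace = 364.2 * 1.07
= 389.69 s/km

389.69 s/km


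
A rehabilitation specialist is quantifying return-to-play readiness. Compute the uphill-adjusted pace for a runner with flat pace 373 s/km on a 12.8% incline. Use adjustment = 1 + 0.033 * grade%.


Adjustment factor = 1 + 0.033 * 12.8 = 1.4224
Grade-adjusted pace = 373 * 1.4224 = 530.56 s/km

530.56 s/km


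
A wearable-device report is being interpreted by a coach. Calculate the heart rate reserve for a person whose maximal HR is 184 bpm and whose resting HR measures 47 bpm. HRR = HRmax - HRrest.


HRmax = 184 bpm
HRrest = 47 bpm
HRR = 184 - 47 = 137 bpm

137 bpm


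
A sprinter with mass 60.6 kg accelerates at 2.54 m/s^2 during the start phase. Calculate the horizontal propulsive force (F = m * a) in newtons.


F = m * a
= 60.6 * 2.54
= 153.92 N

153.92 N


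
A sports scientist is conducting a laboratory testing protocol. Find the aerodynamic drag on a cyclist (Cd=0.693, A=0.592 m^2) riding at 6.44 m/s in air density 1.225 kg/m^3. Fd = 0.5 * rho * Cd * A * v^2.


Fd = 0.5 * 1.225 * 0.693 * 0.592 * 6.44^2
= 0.5 * 1.225 * 0.693 * 0.592 * 41.4736
= 10.422 N

10.422 N


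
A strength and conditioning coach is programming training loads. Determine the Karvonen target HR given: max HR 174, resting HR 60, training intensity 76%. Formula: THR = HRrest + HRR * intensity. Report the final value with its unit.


HRR = HRmax - HRrest = 174 - 60 = 114
THR = 60 + 114 * 0.76
= 146.64 bpm

146.64 bpm


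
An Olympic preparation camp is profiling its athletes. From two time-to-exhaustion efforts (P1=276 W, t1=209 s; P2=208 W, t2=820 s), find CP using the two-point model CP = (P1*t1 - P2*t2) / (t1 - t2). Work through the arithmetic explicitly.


Work in trial 1 = 57684 J
Work in trial 2 = 170560 J
Delta work = -112876 J
Delta time = -611 s
CP = -112876 / -611 = 184.74 W

184.74 W


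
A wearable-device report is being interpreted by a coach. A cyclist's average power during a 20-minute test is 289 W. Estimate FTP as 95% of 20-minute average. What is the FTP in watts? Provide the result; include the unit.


FTP = 20-min power * 0.95
= 289 * 0.95
= 274.55 W

274.55 W


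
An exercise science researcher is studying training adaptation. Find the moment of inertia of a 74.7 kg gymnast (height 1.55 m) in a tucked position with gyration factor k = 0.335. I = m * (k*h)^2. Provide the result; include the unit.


Radius of gyration = 0.335 * 1.55 = 0.51925 m
I = 74.7 * 0.51925^2
= 74.7 * 0.269621
= 20.141 kg*m^2

20.141 kg*m^2


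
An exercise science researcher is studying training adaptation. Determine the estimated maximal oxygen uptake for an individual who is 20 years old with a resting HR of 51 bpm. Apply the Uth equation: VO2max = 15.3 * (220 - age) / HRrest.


HRmax = 220 - 20 = 200
VO2max = 15.3 * (200 / 51)
= 15.3 * 3.9216
= 60.0 mL/kg/min

60.0 mL/kg/min


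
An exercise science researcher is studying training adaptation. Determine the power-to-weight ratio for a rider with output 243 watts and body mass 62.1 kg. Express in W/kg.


P/W = 243 / 62.1 = 3.913 W/kg

3.913 W/kg


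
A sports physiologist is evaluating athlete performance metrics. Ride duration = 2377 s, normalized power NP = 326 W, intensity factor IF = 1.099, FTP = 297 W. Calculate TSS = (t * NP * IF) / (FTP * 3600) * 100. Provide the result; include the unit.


Numerator = 2377 * 326 * 1.099 = 851617.298
Denominator = 297 * 3600 = 1069200
TSS = 851617.298 / 1069200 * 100
= 79.65

79.65 TSS


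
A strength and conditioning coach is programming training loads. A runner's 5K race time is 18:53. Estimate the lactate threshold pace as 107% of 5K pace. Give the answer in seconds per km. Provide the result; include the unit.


Total race time = 18*60 + 53 = 1133 seconds
5K pace = 1133 / 5 = 226.6 sec/km
LT pace = 226.6 * 1.07 = 242.46 sec/km

242.46 s/km


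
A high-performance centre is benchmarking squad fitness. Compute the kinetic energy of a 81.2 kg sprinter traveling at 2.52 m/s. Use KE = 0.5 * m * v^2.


Velocity squared = 6.3504
KE = 0.5 * 81.2 * 6.3504 = 257.83 J

257.83 J


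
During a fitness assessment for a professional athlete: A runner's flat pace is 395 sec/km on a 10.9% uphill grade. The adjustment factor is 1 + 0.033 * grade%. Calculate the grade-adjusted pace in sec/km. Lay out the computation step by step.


Factor = 1 + 0.033 * 10.9 = 1.3597
Adjusted pace = 395 * 1.3597
= 537.08 sec/km

537.08 s/km


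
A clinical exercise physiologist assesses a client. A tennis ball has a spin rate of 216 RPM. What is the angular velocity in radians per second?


Convert RPM to rad/s: multiply by 2*pi and divide by 60
omega = 216 * 2 * pi / 60
= 22.619 rad/s

22.619 rad/s


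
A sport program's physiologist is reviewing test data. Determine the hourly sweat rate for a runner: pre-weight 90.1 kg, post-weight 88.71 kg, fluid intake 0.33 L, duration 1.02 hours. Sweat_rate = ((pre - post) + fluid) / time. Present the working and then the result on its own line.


Mass lost = 90.1 - 88.71 = 1.39 kg
Add fluid consumed: 1.39 + 0.33 = 1.72 L total sweat
Sweat rate = 1.72 / 1.02 = 1.686 L/h

1.686 L/h


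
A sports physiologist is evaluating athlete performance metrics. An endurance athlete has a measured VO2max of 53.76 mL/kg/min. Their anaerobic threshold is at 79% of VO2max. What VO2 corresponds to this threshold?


Anaerobic threshold VO2 = VO2max * 79%
= 53.76 * 0.79
= 42.47 mL/kg/min

42.47 mL/kg/min


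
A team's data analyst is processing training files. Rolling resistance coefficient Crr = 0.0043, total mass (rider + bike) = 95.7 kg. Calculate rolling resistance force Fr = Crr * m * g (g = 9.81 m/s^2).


Fr = Crr * m * g
= 0.0043 * 95.7 * 9.81
= 4.037 N

4.037 N


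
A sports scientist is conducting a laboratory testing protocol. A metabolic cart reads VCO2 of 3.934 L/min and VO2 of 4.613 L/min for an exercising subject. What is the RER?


RER = VCO2 / VO2 = 3.934 / 4.613 = 0.8528

0.8528


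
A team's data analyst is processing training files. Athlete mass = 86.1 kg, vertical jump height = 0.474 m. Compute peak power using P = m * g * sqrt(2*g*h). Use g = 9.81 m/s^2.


sqrt(2 * 9.81 * 0.474) = sqrt(9.29988) = 3.04957 m/s
P = 86.1 * 9.81 * 3.04957
= 2575.79 W

2575.79 W


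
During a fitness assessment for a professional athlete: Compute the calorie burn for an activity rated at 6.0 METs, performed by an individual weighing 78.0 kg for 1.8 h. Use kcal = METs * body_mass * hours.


Product of METs and mass = 6.0 * 78.0 = 468.0
Total kcal = 468.0 * 1.8 = 842.4 kcal

842.4 kcal


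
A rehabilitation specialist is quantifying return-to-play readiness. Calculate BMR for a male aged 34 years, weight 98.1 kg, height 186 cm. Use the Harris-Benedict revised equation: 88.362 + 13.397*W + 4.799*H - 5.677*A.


Substituting values:
W term = 13.397 * 98.1 = 1314.2457
H term = 4.799 * 186 = 892.614
A term = 5.677 * 34 = 193.018
BMR = 2102.2 kcal/day

2102.2 kcal/day


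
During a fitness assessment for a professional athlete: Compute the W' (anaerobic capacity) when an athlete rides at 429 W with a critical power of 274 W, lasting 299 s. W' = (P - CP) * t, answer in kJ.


Above-CP power = 155 W
Duration = 299 s
W' = 155 * 299 = 46345 J
Convert: 46345 / 1000 = 46.345 kJ

46.345 kJ


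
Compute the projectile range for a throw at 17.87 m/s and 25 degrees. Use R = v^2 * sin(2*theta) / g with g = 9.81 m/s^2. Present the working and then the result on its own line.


Two times the angle = 50 degrees
sin(50) = 0.766044
R = 319.3369 * 0.766044 / 9.81 = 24.936 m

24.936 m


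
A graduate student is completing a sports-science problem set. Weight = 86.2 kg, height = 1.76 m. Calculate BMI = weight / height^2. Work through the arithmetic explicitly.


height^2 = 1.76^2 = 3.0976
BMI = 86.2 / 3.0976 = 27.83 kg/m^2

27.83 kg/m^2


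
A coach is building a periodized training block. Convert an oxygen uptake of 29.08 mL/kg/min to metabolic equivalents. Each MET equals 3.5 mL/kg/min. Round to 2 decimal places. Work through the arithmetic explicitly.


One MET = 3.5 mL/kg/min
Number of METs = 29.08 / 3.5
= 8.31 METs

8.31 METs


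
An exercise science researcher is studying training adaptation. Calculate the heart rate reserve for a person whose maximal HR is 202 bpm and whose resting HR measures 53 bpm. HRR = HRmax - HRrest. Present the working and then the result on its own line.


HRmax = 202 bpm
HRrest = 53 bpm
HRR = 202 - 53 = 149 bpm

149 bpm


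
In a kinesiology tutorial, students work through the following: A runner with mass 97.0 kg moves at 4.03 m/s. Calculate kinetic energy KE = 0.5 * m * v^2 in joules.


v^2 = 4.03^2 = 16.2409
KE = 0.5 * 97.0 * 16.2409
= 787.68 J

787.68 J


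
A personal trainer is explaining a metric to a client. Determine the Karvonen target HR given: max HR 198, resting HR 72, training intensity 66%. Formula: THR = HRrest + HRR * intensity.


HRR = HRmax - HRrest = 198 - 72 = 126
THR = 72 + 126 * 0.66
= 155.16 bpm

155.16 bpm


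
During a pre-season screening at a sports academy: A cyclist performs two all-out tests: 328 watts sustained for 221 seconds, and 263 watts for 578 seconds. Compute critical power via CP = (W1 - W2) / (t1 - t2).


W1 = P1 * t1 = 328 * 221 = 72488 J
W2 = P2 * t2 = 263 * 578 = 152014 J
CP = (72488 - 152014) / (221 - 578)
= 222.76 W

222.76 W


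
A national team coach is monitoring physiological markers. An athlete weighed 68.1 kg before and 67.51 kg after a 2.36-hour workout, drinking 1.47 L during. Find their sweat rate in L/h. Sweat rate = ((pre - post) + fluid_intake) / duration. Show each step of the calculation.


Body mass change = 0.59 kg
Total sweat loss = 0.59 + 1.47 = 2.06 L
Rate = 2.06 / 2.36 = 0.873 L/h

0.873 L/h


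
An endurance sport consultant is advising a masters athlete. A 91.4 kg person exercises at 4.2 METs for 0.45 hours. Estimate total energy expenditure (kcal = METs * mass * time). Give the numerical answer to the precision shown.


Energy = METs * mass(kg) * time(h)
= 4.2 * 91.4 * 0.45
= 172.75 kcal

172.75 kcal


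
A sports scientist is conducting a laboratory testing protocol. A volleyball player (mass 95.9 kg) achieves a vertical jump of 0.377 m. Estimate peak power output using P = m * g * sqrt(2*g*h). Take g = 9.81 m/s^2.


2 * g * h = 2 * 9.81 * 0.377 = 7.39674
sqrt(7.39674) = 2.719695 m/s
P = 95.9 * 9.81 * 2.719695 = 2558.63 W

2558.63 W


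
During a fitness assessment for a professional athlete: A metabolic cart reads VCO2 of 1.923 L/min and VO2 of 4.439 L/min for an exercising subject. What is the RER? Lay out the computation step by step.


RER = VCO2 / VO2 = 1.923 / 4.439 = 0.4332

0.4332


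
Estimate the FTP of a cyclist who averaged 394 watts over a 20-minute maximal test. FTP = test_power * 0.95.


FTP = 394 * 0.95 = 374.3 W

374.3 W


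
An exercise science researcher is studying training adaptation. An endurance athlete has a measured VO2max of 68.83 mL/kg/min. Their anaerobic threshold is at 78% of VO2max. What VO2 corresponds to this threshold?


Anaerobic threshold VO2 = VO2max * 78%
= 68.83 * 0.78
= 53.69 mL/kg/min

53.69 mL/kg/min


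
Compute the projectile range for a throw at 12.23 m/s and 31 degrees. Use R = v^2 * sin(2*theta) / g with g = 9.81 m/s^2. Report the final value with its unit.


Two times the angle = 62 degrees
sin(62) = 0.882948
R = 149.5729 * 0.882948 / 9.81 = 13.462 m

13.462 m


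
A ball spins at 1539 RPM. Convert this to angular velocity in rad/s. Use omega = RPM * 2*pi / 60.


omega = 1539 * 2 * pi / 60
= 1539 * 6.28318531 / 60
= 9669.822 / 60
= 161.164 rad/s

161.164 rad/s


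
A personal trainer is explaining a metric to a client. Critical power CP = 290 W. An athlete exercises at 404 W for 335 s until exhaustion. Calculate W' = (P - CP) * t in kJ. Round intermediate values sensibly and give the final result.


P - CP = 404 - 290 = 114 W
W' = 114 * 335 = 38190 J
= 38190 / 1000 = 38.19 kJ

38.19 kJ


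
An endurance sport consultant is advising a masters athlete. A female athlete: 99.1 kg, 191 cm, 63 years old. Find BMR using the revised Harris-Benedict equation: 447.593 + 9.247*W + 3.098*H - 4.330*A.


Intercept = 447.593
Weight contribution = 9.247 * 99.1 = 916.3777
Height contribution = 3.098 * 191 = 591.718
Age contribution = 4.33 * 63 = 272.79
BMR = 447.593 + 916.3777 + 591.718 - 272.79
= 1682.9 kcal/day

1682.9 kcal/day


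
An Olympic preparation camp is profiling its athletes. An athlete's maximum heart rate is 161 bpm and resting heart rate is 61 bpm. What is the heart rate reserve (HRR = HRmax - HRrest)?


HRR = HRmax - HRrest
= 161 - 61
= 100 bpm

100 bpm


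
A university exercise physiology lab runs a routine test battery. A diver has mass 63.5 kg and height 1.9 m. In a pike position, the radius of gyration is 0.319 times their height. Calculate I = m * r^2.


r = 0.319 * 1.9 = 0.6061 m
I = m * r^2 = 63.5 * 0.367357 = 23.327 kg*m^2

23.327 kg*m^2


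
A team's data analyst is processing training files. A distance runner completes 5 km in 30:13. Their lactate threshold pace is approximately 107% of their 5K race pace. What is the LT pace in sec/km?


Convert to seconds: 30 min 13 s = 1813 s
Pace per km = 1813 / 5 = 362.6 s/km
LT pace = 362.6 * 1.07 = 387.98 s/km

387.98 s/km


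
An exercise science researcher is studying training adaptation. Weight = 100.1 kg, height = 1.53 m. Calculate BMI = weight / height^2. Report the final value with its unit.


height^2 = 1.53^2 = 2.3409
BMI = 100.1 / 2.3409 = 42.76 kg/m^2

42.76 kg/m^2


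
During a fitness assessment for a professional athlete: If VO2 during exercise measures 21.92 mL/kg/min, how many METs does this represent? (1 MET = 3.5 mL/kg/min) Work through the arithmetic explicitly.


METs = VO2 / 3.5 = 21.92 / 3.5 = 6.26

6.26 METs


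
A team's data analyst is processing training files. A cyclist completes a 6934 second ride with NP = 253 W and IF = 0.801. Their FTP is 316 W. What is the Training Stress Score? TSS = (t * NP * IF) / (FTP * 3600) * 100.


t * NP * IF = 6934 * 253 * 0.801 = 1405195.902
FTP * 3600 = 1137600
TSS = (1405195.902 / 1137600) * 100 = 123.52

123.52 TSS


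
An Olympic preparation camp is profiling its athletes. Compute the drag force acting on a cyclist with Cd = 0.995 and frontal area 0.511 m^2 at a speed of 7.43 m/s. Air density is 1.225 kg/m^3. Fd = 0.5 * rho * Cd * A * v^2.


Step 1: v^2 = 55.2049
Step 2: Fd = 0.5 * 1.225 * 0.995 * 0.511 * 55.2049
= 17.192 N

17.192 N


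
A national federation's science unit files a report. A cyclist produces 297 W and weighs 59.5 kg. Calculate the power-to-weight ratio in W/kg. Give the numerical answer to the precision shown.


P/W = power / mass
= 297 / 59.5
= 4.992 W/kg

4.992 W/kg


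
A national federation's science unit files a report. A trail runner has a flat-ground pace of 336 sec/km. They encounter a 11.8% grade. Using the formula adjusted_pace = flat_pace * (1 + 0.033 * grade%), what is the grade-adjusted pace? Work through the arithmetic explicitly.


Grade factor = 1 + 0.033 * 11.8 = 1.3894
Adjusted = 336 * 1.3894 = 466.84 sec/km

466.84 s/km


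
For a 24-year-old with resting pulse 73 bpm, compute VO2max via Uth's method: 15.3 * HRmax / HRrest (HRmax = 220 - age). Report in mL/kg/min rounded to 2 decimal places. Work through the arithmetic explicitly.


Step 1: HRmax = 220 - 24 = 196 bpm
Step 2: Ratio = 196 / 73 = 2.6849
Step 3: VO2max = 15.3 * 2.6849 = 41.08 mL/kg/min

41.08 mL/kg/min


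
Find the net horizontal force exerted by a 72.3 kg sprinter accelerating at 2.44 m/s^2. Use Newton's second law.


Newton's second law: F = m * a
F = 72.3 * 2.44 = 176.41 N

176.41 N


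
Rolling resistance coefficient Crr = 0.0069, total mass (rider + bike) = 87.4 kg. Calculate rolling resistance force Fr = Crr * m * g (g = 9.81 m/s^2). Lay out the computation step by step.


Fr = Crr * m * g
= 0.0069 * 87.4 * 9.81
= 5.916 N

5.916 N


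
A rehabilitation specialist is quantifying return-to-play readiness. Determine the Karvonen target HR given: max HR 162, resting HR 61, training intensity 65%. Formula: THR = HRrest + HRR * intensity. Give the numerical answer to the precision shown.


HRR = HRmax - HRrest = 162 - 61 = 101
THR = 61 + 101 * 0.65
= 126.65 bpm

126.65 bpm


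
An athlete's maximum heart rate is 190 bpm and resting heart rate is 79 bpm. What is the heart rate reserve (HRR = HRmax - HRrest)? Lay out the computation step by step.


HRR = HRmax - HRrest
= 190 - 79
= 111 bpm

111 bpm


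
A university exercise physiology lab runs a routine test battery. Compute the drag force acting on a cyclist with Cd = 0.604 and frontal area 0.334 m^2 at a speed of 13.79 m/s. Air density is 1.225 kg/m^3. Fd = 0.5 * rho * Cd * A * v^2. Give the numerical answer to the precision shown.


Step 1: v^2 = 190.1641
Step 2: Fd = 0.5 * 1.225 * 0.604 * 0.334 * 190.1641
= 23.497 N

23.497 N


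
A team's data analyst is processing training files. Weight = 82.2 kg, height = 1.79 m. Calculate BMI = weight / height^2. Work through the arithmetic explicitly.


height^2 = 1.79^2 = 3.2041
BMI = 82.2 / 3.2041 = 25.65 kg/m^2

25.65 kg/m^2


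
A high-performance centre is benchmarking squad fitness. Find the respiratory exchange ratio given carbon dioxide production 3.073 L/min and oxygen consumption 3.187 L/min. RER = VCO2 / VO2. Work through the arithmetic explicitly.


VCO2 = 3.073 L/min
VO2 = 3.187 L/min
RER = 3.073 / 3.187 = 0.9642

0.9642


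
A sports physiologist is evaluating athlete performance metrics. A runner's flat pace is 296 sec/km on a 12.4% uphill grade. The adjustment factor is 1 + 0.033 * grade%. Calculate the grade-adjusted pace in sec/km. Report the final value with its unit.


Factor = 1 + 0.033 * 12.4 = 1.4092
Adjusted pace = 296 * 1.4092
= 417.12 sec/km

417.12 s/km


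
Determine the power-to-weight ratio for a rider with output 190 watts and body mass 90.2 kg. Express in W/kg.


P/W = 190 / 90.2 = 2.106 W/kg

2.106 W/kg


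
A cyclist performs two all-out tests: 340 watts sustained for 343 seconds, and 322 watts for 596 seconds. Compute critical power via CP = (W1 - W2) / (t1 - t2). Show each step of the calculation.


W1 = P1 * t1 = 340 * 343 = 116620 J
W2 = P2 * t2 = 322 * 596 = 191912 J
CP = (116620 - 191912) / (343 - 596)
= 297.6 W

297.6 W


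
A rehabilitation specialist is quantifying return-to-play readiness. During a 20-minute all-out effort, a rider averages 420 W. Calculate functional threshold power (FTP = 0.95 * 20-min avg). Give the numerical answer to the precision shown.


FTP = 0.95 * 420
= 399.0 W

399.0 W


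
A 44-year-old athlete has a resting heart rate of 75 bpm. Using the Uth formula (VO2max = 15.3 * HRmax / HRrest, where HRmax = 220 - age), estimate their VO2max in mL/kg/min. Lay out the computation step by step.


HRmax = 220 - 44 = 176 bpm
Ratio = HRmax / HRrest = 176 / 75 = 2.3467
VO2max = 15.3 * 2.3467 = 35.9 mL/kg/min

35.9 mL/kg/min


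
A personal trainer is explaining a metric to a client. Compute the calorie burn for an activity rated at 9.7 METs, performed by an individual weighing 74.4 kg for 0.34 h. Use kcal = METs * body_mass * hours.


Product of METs and mass = 9.7 * 74.4 = 721.68
Total kcal = 721.68 * 0.34 = 245.37 kcal

245.37 kcal


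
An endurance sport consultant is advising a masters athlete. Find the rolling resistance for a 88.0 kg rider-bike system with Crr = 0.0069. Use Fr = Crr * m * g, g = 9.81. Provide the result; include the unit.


m * g = 88.0 * 9.81 = 863.28 N
Fr = 0.0069 * 863.28 = 5.957 N

5.957 N


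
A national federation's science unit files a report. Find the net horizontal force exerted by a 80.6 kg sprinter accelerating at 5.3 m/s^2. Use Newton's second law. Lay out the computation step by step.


Newton's second law: F = m * a
F = 80.6 * 5.3 = 427.18 N

427.18 N


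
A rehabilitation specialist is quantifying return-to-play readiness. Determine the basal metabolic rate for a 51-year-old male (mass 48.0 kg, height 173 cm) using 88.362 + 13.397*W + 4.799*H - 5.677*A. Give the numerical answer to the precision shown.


BMR = 88.362 + 13.397*48.0 + 4.799*173 - 5.677*51
= 1272.12 kcal/day

1272.12 kcal/day


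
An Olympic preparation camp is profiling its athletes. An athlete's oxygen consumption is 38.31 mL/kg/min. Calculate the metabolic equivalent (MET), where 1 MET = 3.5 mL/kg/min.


MET = VO2 / 3.5
= 38.31 / 3.5
= 10.95 METs

10.95 METs


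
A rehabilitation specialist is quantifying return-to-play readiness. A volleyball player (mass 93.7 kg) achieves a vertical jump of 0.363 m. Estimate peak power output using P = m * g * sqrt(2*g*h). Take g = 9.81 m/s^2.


2 * g * h = 2 * 9.81 * 0.363 = 7.12206
sqrt(7.12206) = 2.668719 m/s
P = 93.7 * 9.81 * 2.668719 = 2453.08 W

2453.08 W


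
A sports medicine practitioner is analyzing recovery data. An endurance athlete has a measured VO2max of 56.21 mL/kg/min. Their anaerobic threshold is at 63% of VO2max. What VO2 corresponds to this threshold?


Anaerobic threshold VO2 = VO2max * 63%
= 56.21 * 0.63
= 35.41 mL/kg/min

35.41 mL/kg/min


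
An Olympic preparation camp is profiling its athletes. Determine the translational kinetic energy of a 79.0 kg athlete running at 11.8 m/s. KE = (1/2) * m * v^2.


KE = 0.5 * m * v^2
= 0.5 * 79.0 * 11.8^2
= 0.5 * 79.0 * 139.24
= 5499.98 J

5499.98 J


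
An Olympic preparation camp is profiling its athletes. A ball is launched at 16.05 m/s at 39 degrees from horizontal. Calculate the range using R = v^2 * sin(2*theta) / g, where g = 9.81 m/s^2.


sin(2 * 39) = sin(78) = 0.978148
v^2 = 16.05^2 = 257.6025
R = 257.6025 * 0.978148 / 9.81
= 25.685 m

25.685 m


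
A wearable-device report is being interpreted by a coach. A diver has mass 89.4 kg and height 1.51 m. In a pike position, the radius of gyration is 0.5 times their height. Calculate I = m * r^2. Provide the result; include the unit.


r = 0.5 * 1.51 = 0.755 m
I = m * r^2 = 89.4 * 0.570025 = 50.96 kg*m^2

50.96 kg*m^2


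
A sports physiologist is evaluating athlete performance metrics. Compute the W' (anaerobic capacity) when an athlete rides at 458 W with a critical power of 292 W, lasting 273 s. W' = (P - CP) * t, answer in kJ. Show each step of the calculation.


Above-CP power = 166 W
Duration = 273 s
W' = 166 * 273 = 45318 J
Convert: 45318 / 1000 = 45.318 kJ

45.318 kJ


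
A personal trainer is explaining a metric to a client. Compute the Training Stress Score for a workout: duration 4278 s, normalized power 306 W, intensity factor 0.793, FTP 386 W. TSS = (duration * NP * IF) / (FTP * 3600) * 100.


Product = 4278 * 306 * 0.793 = 1038090.924
Base = 386 * 3600 = 1389600
TSS = 1038090.924 / 1389600 * 100 = 74.7

74.7 TSS


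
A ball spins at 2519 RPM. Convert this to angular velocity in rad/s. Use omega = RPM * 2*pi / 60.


omega = 2519 * 2 * pi / 60
= 2519 * 6.28318531 / 60
= 15827.344 / 60
= 263.789 rad/s

263.789 rad/s


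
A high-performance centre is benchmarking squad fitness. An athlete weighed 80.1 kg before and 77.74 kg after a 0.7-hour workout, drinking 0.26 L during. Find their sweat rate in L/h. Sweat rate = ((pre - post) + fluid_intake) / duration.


Body mass change = 2.36 kg
Total sweat loss = 2.36 + 0.26 = 2.62 L
Rate = 2.62 / 0.7 = 3.743 L/h

3.743 L/h


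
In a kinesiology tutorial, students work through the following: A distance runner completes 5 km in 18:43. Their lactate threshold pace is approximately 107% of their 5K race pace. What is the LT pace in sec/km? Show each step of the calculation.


Convert to seconds: 18 min 43 s = 1123 s
Pace per km = 1123 / 5 = 224.6 s/km
LT pace = 224.6 * 1.07 = 240.32 s/km

240.32 s/km


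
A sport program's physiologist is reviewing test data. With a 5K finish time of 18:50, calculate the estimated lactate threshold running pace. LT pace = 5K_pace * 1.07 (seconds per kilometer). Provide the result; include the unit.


Race duration = 1130 s for 5 km
Average pace = 1130 / 5 = 226.0 s/km
LT pace = 226.0 * 1.07
= 241.82 s/km

241.82 s/km


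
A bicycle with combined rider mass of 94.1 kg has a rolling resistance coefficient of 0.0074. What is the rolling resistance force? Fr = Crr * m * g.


Fr = 0.0074 * 94.1 * 9.81
= 0.69634 * 9.81
= 6.831 N

6.831 N


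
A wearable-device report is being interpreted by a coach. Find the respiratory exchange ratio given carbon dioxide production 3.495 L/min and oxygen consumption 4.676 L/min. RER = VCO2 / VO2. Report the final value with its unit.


VCO2 = 3.495 L/min
VO2 = 4.676 L/min
RER = 3.495 / 4.676 = 0.7474

0.7474


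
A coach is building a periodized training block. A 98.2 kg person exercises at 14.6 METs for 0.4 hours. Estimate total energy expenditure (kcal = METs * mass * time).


Energy = METs * mass(kg) * time(h)
= 14.6 * 98.2 * 0.4
= 573.49 kcal

573.49 kcal


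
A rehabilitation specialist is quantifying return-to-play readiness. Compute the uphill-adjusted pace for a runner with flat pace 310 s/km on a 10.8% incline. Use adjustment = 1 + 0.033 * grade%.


Adjustment factor = 1 + 0.033 * 10.8 = 1.3564
Grade-adjusted pace = 310 * 1.3564 = 420.48 s/km

420.48 s/km


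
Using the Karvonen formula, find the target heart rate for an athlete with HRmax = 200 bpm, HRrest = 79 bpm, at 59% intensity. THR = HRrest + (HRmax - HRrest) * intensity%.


HRR = 200 - 79 = 121
THR = 79 + 121 * 0.59
= 79 + 71.39
= 150.39 bpm

150.39 bpm


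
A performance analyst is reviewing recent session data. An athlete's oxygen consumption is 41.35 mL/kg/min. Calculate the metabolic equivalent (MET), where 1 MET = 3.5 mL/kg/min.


MET = VO2 / 3.5
= 41.35 / 3.5
= 11.81 METs

11.81 METs


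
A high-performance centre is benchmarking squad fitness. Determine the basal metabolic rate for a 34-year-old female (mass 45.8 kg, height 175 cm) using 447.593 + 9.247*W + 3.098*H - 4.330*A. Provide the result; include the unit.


BMR = 447.593 + 9.247*45.8 + 3.098*175 - 4.330*34
= 1266.04 kcal/day

1266.04 kcal/day


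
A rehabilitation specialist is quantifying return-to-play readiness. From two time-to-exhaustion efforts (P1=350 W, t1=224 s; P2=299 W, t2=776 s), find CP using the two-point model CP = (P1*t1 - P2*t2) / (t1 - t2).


Work in trial 1 = 78400 J
Work in trial 2 = 232024 J
Delta work = -153624 J
Delta time = -552 s
CP = -153624 / -552 = 278.3 W

278.3 W


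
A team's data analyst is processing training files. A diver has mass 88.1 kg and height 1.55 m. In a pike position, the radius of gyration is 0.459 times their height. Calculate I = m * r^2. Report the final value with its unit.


r = 0.459 * 1.55 = 0.71145 m
I = m * r^2 = 88.1 * 0.506161 = 44.593 kg*m^2

44.593 kg*m^2


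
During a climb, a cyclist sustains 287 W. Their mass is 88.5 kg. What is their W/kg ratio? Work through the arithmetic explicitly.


Power-to-weight = 287 W / 88.5 kg
= 3.243 W/kg

3.243 W/kg
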